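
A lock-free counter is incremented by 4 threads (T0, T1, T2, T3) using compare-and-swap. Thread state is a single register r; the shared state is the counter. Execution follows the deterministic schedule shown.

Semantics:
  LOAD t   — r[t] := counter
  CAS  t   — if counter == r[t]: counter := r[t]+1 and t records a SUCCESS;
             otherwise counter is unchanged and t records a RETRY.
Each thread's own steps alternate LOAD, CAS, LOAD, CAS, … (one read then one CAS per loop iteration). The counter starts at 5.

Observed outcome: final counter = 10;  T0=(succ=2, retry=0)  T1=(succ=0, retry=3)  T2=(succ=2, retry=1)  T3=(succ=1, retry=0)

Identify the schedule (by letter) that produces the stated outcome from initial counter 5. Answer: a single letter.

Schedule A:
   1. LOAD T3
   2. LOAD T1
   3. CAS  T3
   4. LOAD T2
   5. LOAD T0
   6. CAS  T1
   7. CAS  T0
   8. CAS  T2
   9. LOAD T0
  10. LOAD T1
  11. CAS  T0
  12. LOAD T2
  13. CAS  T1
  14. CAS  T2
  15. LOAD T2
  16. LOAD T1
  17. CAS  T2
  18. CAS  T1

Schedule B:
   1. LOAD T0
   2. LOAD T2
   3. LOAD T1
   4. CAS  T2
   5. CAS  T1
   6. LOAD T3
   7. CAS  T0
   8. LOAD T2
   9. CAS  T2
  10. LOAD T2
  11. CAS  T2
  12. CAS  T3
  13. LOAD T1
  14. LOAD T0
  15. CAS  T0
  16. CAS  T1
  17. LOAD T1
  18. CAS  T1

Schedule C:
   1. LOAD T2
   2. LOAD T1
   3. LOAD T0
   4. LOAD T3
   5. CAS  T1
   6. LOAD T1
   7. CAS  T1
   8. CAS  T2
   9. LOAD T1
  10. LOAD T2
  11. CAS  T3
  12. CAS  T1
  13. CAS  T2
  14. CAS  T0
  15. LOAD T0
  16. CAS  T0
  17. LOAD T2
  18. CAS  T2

A

Tracing schedule A:
#1 T3 reads 5
#2 T1 reads 5
#3 T3 CAS(5→6) writes; counter now 6
#4 T2 reads 6
#5 T0 reads 6
#6 T1 CAS(5→6) fails; counter now 6
#7 T0 CAS(6→7) writes; counter now 7
#8 T2 CAS(6→7) fails; counter now 7
#9 T0 reads 7
#10 T1 reads 7
#11 T0 CAS(7→8) writes; counter now 8
#12 T2 reads 8
#13 T1 CAS(7→8) fails; counter now 8
#14 T2 CAS(8→9) writes; counter now 9
#15 T2 reads 9
#16 T1 reads 9
#17 T2 CAS(9→10) writes; counter now 10
#18 T1 CAS(9→10) fails; counter now 10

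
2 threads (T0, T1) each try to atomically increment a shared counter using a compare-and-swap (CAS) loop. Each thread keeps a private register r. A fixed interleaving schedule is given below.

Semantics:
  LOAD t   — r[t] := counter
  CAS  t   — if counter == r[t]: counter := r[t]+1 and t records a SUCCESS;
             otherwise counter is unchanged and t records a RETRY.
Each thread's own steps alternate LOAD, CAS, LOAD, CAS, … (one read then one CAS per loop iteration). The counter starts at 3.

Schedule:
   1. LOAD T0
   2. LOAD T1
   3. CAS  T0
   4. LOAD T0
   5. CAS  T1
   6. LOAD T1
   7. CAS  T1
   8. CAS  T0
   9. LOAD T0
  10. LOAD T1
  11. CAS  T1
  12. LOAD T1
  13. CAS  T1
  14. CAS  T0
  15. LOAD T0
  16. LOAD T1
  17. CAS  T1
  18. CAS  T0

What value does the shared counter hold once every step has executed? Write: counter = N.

#1 T0 reads 3
#2 T1 reads 3
#3 T0 CAS(3→4) writes; counter now 4
#4 T0 reads 4
#5 T1 CAS(3→4) fails; counter now 4
#6 T1 reads 4
#7 T1 CAS(4→5) writes; counter now 5
#8 T0 CAS(4→5) fails; counter now 5
#9 T0 reads 5
#10 T1 reads 5
#11 T1 CAS(5→6) writes; counter now 6
#12 T1 reads 6
#13 T1 CAS(6→7) writes; counter now 7
#14 T0 CAS(5→6) fails; counter now 7
#15 T0 reads 7
#16 T1 reads 7
#17 T1 CAS(7→8) writes; counter now 8
#18 T0 CAS(7→8) fails; counter now 8

counter = 8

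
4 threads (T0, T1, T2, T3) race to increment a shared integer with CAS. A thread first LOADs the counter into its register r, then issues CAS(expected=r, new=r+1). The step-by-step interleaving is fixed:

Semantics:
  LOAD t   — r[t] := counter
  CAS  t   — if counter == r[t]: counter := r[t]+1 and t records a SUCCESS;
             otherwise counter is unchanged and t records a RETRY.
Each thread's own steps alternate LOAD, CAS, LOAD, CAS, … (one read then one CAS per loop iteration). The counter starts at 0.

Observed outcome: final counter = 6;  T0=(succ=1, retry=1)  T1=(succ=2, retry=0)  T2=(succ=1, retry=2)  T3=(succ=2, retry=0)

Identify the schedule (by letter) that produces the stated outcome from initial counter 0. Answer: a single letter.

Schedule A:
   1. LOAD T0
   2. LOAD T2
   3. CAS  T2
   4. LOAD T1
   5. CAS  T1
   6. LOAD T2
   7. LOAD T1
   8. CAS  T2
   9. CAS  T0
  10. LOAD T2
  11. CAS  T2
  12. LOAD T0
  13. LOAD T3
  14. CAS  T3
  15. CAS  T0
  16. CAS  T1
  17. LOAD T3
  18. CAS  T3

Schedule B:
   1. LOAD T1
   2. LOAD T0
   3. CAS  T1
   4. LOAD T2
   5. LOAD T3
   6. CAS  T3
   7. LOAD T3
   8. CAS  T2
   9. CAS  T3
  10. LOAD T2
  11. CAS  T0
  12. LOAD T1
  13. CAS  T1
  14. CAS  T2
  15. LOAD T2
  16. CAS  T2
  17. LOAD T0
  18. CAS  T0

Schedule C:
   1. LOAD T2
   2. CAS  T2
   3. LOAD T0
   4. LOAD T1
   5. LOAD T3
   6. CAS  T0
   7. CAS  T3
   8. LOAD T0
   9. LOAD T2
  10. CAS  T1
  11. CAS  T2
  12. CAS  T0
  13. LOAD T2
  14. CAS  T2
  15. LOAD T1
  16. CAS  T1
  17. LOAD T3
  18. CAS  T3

Run B:
step 1: T1 LOAD ⇒ load; ctr=0 reg=0
step 2: T0 LOAD ⇒ load; ctr=0 reg=0
step 3: T1 CAS ⇒ ok; ctr=1 reg=0
step 4: T2 LOAD ⇒ load; ctr=1 reg=1
step 5: T3 LOAD ⇒ load; ctr=1 reg=1
step 6: T3 CAS ⇒ ok; ctr=2 reg=1
step 7: T3 LOAD ⇒ load; ctr=2 reg=2
step 8: T2 CAS ⇒ retry; ctr=2 reg=1
step 9: T3 CAS ⇒ ok; ctr=3 reg=2
step 10: T2 LOAD ⇒ load; ctr=3 reg=3
step 11: T0 CAS ⇒ retry; ctr=3 reg=0
step 12: T1 LOAD ⇒ load; ctr=3 reg=3
step 13: T1 CAS ⇒ ok; ctr=4 reg=3
step 14: T2 CAS ⇒ retry; ctr=4 reg=3
step 15: T2 LOAD ⇒ load; ctr=4 reg=4
step 16: T2 CAS ⇒ ok; ctr=5 reg=4
step 17: T0 LOAD ⇒ load; ctr=5 reg=5
step 18: T0 CAS ⇒ ok; ctr=6 reg=5

B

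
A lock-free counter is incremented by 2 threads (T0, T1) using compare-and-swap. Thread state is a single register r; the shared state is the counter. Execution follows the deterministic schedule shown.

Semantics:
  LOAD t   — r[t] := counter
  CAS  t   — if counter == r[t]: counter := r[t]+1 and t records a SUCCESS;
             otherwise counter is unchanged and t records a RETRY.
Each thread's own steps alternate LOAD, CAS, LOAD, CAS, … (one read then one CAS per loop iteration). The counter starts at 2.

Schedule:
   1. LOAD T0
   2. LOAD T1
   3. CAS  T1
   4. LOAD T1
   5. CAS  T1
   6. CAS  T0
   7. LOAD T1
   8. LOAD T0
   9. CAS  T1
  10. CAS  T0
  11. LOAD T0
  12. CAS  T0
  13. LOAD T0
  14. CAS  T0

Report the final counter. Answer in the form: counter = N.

counter = 7

#1 T0 reads 2
#2 T1 reads 2
#3 T1 CAS(2→3) writes; counter now 3
#4 T1 reads 3
#5 T1 CAS(3→4) writes; counter now 4
#6 T0 CAS(2→3) fails; counter now 4
#7 T1 reads 4
#8 T0 reads 4
#9 T1 CAS(4→5) writes; counter now 5
#10 T0 CAS(4→5) fails; counter now 5
#11 T0 reads 5
#12 T0 CAS(5→6) writes; counter now 6
#13 T0 reads 6
#14 T0 CAS(6→7) writes; counter now 7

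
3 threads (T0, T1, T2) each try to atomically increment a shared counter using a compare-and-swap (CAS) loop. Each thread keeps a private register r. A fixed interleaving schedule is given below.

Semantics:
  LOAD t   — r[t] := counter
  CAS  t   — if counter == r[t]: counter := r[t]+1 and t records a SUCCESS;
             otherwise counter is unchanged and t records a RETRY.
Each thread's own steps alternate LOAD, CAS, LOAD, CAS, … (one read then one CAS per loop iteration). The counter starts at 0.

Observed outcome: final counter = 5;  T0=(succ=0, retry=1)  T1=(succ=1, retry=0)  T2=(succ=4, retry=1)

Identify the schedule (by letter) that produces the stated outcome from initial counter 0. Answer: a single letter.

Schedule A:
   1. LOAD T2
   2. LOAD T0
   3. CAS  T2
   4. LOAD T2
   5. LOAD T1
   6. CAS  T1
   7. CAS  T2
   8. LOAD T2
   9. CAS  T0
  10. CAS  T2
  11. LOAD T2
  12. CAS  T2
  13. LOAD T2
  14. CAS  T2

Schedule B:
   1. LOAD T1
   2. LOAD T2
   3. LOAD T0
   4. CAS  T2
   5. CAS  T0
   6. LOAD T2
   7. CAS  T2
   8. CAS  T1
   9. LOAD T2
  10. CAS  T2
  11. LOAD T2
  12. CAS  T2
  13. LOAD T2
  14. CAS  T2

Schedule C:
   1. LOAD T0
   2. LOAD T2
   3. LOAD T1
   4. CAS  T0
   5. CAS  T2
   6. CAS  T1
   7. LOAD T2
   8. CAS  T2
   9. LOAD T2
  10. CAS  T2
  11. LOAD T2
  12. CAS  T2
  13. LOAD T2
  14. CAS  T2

A

Run A:
   1) LOAD T2:  M=0  r_T2=0
   2) LOAD T0:  M=0  r_T0=0
   3) CAS  T2:  M=1  r_T2=0 ✓
   4) LOAD T2:  M=1  r_T2=1
   5) LOAD T1:  M=1  r_T1=1
   6) CAS  T1:  M=2  r_T1=1 ✓
   7) CAS  T2:  M=2  r_T2=1 ✗
   8) LOAD T2:  M=2  r_T2=2
   9) CAS  T0:  M=2  r_T0=0 ✗
  10) CAS  T2:  M=3  r_T2=2 ✓
  11) LOAD T2:  M=3  r_T2=3
  12) CAS  T2:  M=4  r_T2=3 ✓
  13) LOAD T2:  M=4  r_T2=4
  14) CAS  T2:  M=5  r_T2=4 ✓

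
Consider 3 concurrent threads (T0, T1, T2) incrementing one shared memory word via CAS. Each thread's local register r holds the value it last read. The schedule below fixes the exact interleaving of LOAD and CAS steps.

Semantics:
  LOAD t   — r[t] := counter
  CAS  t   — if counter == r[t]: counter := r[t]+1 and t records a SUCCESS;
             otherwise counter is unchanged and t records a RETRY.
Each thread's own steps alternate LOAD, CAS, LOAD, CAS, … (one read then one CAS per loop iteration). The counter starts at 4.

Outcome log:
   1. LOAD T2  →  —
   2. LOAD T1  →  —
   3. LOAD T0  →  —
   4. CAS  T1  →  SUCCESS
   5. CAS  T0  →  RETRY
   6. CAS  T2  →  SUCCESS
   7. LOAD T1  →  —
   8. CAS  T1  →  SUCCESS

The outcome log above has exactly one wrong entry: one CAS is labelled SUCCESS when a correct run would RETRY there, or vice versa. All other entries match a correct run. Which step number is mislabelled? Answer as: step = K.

Reference trace:
#1 T2 reads 4
#2 T1 reads 4
#3 T0 reads 4
#4 T1 CAS(4→5) writes; counter now 5
#5 T0 CAS(4→5) fails; counter now 5
#6 T2 CAS(4→5) fails; counter now 5
#7 T1 reads 5
#8 T1 CAS(5→6) writes; counter now 6
Mismatch at 6.

step = 6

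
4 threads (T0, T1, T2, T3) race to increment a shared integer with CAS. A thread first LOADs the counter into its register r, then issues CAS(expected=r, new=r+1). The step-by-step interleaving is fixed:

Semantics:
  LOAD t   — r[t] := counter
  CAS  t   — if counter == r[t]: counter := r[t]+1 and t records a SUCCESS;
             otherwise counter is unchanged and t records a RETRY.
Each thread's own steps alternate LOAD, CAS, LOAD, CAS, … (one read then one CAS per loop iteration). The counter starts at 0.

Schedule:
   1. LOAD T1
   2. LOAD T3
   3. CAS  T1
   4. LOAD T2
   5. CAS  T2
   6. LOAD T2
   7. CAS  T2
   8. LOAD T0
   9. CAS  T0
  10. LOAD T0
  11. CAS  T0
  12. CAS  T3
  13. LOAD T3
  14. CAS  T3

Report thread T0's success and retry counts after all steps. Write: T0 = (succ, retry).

#1 T1 reads 0
#2 T3 reads 0
#3 T1 CAS(0→1) writes; counter now 1
#4 T2 reads 1
#5 T2 CAS(1→2) writes; counter now 2
#6 T2 reads 2
#7 T2 CAS(2→3) writes; counter now 3
#8 T0 reads 3
#9 T0 CAS(3→4) writes; counter now 4
#10 T0 reads 4
#11 T0 CAS(4→5) writes; counter now 5
#12 T3 CAS(0→1) fails; counter now 5
#13 T3 reads 5
#14 T3 CAS(5→6) writes; counter now 6

T0 = (2, 0)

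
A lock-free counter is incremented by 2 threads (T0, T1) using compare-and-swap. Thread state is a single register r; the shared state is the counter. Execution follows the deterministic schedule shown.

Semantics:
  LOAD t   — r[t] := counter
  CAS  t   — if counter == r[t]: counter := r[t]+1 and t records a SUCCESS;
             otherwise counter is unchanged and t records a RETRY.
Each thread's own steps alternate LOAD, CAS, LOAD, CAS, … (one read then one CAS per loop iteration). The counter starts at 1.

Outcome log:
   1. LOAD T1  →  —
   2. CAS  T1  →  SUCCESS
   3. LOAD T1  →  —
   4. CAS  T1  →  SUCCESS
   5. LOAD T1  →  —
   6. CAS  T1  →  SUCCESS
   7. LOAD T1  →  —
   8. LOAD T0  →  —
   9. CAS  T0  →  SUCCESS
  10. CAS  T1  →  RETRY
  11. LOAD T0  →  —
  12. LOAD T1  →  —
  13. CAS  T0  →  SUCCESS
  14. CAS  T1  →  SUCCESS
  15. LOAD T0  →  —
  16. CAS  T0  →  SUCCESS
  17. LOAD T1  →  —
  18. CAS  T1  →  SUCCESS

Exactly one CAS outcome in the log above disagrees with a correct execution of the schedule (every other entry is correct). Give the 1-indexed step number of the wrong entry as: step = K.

Reference trace:
T1 LOAD — after: cnt=1, r=1 — load
T1 CAS — after: cnt=2, r=1 — ok
T1 LOAD — after: cnt=2, r=2 — load
T1 CAS — after: cnt=3, r=2 — ok
T1 LOAD — after: cnt=3, r=3 — load
T1 CAS — after: cnt=4, r=3 — ok
T1 LOAD — after: cnt=4, r=4 — load
T0 LOAD — after: cnt=4, r=4 — load
T0 CAS — after: cnt=5, r=4 — ok
T1 CAS — after: cnt=5, r=4 — retry
T0 LOAD — after: cnt=5, r=5 — load
T1 LOAD — after: cnt=5, r=5 — load
T0 CAS — after: cnt=6, r=5 — ok
T1 CAS — after: cnt=6, r=5 — retry
T0 LOAD — after: cnt=6, r=6 — load
T0 CAS — after: cnt=7, r=6 — ok
T1 LOAD — after: cnt=7, r=7 — load
T1 CAS — after: cnt=8, r=7 — ok
Flip is step 14.

step = 14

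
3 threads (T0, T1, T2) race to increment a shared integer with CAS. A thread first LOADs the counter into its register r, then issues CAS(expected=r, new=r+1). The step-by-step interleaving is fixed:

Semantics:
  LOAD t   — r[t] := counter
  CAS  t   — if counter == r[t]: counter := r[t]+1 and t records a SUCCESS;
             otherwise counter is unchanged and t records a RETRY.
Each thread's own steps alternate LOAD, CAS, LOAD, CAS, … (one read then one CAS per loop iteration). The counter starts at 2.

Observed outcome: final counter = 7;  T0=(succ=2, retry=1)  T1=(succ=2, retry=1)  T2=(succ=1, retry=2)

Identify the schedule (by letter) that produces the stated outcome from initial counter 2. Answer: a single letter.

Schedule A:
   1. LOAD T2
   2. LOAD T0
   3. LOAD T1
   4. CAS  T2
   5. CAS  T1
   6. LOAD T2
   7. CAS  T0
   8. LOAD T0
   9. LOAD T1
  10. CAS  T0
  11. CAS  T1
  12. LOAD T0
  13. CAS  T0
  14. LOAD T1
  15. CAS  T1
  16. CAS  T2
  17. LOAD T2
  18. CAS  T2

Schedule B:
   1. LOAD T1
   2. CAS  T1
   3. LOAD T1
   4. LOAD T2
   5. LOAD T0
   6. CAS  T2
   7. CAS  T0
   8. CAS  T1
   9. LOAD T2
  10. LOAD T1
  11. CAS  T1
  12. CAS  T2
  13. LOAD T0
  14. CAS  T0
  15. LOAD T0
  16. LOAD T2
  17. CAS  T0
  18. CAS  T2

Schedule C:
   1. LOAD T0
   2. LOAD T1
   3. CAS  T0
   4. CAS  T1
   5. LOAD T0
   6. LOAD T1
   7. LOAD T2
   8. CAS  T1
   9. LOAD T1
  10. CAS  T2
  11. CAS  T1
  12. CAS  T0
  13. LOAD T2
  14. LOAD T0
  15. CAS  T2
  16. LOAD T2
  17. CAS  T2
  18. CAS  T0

B

Tracing schedule B:
1. LOAD T1 → mem=2 r[T1]=2 [LOAD]
2. CAS T1 → mem=3 r[T1]=2 [OK]
3. LOAD T1 → mem=3 r[T1]=3 [LOAD]
4. LOAD T2 → mem=3 r[T2]=3 [LOAD]
5. LOAD T0 → mem=3 r[T0]=3 [LOAD]
6. CAS T2 → mem=4 r[T2]=3 [OK]
7. CAS T0 → mem=4 r[T0]=3 [RETRY]
8. CAS T1 → mem=4 r[T1]=3 [RETRY]
9. LOAD T2 → mem=4 r[T2]=4 [LOAD]
10. LOAD T1 → mem=4 r[T1]=4 [LOAD]
11. CAS T1 → mem=5 r[T1]=4 [OK]
12. CAS T2 → mem=5 r[T2]=4 [RETRY]
13. LOAD T0 → mem=5 r[T0]=5 [LOAD]
14. CAS T0 → mem=6 r[T0]=5 [OK]
15. LOAD T0 → mem=6 r[T0]=6 [LOAD]
16. LOAD T2 → mem=6 r[T2]=6 [LOAD]
17. CAS T0 → mem=7 r[T0]=6 [OK]
18. CAS T2 → mem=7 r[T2]=6 [RETRY]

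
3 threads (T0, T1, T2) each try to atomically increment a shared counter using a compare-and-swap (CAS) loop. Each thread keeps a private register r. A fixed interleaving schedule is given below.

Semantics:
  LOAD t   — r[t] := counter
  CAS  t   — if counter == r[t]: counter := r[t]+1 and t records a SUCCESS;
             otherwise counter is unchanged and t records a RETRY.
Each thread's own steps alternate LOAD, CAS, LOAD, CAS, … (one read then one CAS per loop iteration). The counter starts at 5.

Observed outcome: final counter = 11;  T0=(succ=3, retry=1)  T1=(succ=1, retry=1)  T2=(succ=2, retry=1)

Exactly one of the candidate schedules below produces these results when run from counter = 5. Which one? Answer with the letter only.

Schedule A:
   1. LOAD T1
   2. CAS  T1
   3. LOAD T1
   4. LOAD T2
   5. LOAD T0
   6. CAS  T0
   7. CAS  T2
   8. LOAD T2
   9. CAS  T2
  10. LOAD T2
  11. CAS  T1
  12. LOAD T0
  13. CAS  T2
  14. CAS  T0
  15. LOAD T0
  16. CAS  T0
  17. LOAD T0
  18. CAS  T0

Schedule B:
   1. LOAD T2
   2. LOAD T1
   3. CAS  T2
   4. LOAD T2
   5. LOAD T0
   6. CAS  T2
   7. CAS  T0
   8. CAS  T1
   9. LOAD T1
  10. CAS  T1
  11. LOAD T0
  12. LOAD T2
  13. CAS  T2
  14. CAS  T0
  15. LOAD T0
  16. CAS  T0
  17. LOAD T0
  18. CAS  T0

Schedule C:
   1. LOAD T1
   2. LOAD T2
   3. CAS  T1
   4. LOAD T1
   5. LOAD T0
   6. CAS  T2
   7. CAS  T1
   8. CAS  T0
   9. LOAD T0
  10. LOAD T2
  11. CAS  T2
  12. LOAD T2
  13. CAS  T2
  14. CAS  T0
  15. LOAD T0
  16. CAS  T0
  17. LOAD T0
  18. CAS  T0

Tracing schedule A:
T1 LOAD — after: cnt=5, r=5 — load
T1 CAS — after: cnt=6, r=5 — ok
T1 LOAD — after: cnt=6, r=6 — load
T2 LOAD — after: cnt=6, r=6 — load
T0 LOAD — after: cnt=6, r=6 — load
T0 CAS — after: cnt=7, r=6 — ok
T2 CAS — after: cnt=7, r=6 — retry
T2 LOAD — after: cnt=7, r=7 — load
T2 CAS — after: cnt=8, r=7 — ok
T2 LOAD — after: cnt=8, r=8 — load
T1 CAS — after: cnt=8, r=6 — retry
T0 LOAD — after: cnt=8, r=8 — load
T2 CAS — after: cnt=9, r=8 — ok
T0 CAS — after: cnt=9, r=8 — retry
T0 LOAD — after: cnt=9, r=9 — load
T0 CAS — after: cnt=10, r=9 — ok
T0 LOAD — after: cnt=10, r=10 — load
T0 CAS — after: cnt=11, r=10 — ok

A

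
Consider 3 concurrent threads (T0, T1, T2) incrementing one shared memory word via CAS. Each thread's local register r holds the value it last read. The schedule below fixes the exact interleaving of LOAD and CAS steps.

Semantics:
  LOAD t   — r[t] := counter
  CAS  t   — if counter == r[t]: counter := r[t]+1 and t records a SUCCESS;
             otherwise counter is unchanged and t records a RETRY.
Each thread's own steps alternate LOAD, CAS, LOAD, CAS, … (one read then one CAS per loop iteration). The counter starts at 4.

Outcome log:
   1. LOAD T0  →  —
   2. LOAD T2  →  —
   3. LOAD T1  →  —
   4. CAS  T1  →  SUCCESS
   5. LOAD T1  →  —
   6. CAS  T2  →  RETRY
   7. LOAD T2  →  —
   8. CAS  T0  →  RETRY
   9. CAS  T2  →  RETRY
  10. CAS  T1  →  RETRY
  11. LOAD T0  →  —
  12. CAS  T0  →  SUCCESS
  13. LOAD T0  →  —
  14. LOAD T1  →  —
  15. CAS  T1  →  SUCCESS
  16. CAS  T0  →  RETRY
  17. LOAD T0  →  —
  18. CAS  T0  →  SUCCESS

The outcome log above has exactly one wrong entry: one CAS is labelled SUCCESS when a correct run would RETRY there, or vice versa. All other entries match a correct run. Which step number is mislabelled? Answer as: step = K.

Correct run:
   1) LOAD T0:  M=4  r_T0=4
   2) LOAD T2:  M=4  r_T2=4
   3) LOAD T1:  M=4  r_T1=4
   4) CAS  T1:  M=5  r_T1=4 ✓
   5) LOAD T1:  M=5  r_T1=5
   6) CAS  T2:  M=5  r_T2=4 ✗
   7) LOAD T2:  M=5  r_T2=5
   8) CAS  T0:  M=5  r_T0=4 ✗
   9) CAS  T2:  M=6  r_T2=5 ✓
  10) CAS  T1:  M=6  r_T1=5 ✗
  11) LOAD T0:  M=6  r_T0=6
  12) CAS  T0:  M=7  r_T0=6 ✓
  13) LOAD T0:  M=7  r_T0=7
  14) LOAD T1:  M=7  r_T1=7
  15) CAS  T1:  M=8  r_T1=7 ✓
  16) CAS  T0:  M=8  r_T0=7 ✗
  17) LOAD T0:  M=8  r_T0=8
  18) CAS  T0:  M=9  r_T0=8 ✓
Mismatch at 9.

step = 9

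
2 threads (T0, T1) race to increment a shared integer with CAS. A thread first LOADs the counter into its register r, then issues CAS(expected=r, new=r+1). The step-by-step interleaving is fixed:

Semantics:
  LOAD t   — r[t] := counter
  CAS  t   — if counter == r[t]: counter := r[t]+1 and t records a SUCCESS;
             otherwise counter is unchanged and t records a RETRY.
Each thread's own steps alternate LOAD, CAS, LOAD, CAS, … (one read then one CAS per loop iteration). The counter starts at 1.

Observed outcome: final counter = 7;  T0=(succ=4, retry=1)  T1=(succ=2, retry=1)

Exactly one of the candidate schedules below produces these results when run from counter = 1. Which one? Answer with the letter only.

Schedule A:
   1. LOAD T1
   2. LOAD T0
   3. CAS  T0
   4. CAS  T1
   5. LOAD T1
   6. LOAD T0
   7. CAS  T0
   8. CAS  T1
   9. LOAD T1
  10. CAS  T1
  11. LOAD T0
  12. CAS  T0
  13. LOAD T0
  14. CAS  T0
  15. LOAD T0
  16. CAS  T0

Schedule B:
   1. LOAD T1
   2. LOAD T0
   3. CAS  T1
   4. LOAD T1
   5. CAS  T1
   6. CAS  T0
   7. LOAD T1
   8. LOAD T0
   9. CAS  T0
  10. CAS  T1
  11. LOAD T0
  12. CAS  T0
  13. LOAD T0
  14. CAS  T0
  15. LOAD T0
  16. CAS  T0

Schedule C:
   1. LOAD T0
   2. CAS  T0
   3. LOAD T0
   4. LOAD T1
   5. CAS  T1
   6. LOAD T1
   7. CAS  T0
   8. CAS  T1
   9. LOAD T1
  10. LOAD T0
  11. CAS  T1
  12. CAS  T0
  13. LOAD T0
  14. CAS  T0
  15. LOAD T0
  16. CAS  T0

B

Run B:
#1 T1 reads 1
#2 T0 reads 1
#3 T1 CAS(1→2) writes; counter now 2
#4 T1 reads 2
#5 T1 CAS(2→3) writes; counter now 3
#6 T0 CAS(1→2) fails; counter now 3
#7 T1 reads 3
#8 T0 reads 3
#9 T0 CAS(3→4) writes; counter now 4
#10 T1 CAS(3→4) fails; counter now 4
#11 T0 reads 4
#12 T0 CAS(4→5) writes; counter now 5
#13 T0 reads 5
#14 T0 CAS(5→6) writes; counter now 6
#15 T0 reads 6
#16 T0 CAS(6→7) writes; counter now 7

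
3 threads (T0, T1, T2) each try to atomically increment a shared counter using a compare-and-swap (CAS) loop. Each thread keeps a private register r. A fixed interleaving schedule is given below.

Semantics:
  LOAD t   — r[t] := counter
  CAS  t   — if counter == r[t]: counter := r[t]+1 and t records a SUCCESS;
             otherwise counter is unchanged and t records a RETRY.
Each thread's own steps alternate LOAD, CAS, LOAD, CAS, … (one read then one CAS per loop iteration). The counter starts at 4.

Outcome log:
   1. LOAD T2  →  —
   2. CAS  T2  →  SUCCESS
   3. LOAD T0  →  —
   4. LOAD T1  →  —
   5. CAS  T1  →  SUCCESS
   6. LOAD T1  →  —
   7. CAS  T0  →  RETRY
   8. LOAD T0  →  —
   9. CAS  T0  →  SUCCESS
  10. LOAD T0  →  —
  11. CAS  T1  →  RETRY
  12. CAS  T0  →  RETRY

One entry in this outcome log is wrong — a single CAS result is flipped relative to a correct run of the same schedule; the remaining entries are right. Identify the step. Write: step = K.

Reference trace:
#1 T2 reads 4
#2 T2 CAS(4→5) writes; counter now 5
#3 T0 reads 5
#4 T1 reads 5
#5 T1 CAS(5→6) writes; counter now 6
#6 T1 reads 6
#7 T0 CAS(5→6) fails; counter now 6
#8 T0 reads 6
#9 T0 CAS(6→7) writes; counter now 7
#10 T0 reads 7
#11 T1 CAS(6→7) fails; counter now 7
#12 T0 CAS(7→8) writes; counter now 8
Flip is step 12.

step = 12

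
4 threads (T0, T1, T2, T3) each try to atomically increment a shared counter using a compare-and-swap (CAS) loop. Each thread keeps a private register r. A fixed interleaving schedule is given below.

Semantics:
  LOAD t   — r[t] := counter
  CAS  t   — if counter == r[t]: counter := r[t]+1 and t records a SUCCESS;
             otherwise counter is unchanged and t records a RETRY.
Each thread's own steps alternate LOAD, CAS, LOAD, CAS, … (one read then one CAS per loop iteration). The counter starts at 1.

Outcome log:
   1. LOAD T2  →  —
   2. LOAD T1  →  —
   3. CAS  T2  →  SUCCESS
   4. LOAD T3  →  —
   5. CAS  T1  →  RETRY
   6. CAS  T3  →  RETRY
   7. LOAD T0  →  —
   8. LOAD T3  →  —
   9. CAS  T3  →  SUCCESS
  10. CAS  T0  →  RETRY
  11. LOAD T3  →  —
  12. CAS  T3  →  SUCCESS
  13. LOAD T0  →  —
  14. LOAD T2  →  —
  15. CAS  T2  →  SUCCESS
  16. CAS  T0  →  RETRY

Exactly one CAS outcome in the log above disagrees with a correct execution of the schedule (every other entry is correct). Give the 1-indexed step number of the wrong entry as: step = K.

Correct run:
1. LOAD T2 → mem=1 r[T2]=1 [LOAD]
2. LOAD T1 → mem=1 r[T1]=1 [LOAD]
3. CAS T2 → mem=2 r[T2]=1 [OK]
4. LOAD T3 → mem=2 r[T3]=2 [LOAD]
5. CAS T1 → mem=2 r[T1]=1 [RETRY]
6. CAS T3 → mem=3 r[T3]=2 [OK]
7. LOAD T0 → mem=3 r[T0]=3 [LOAD]
8. LOAD T3 → mem=3 r[T3]=3 [LOAD]
9. CAS T3 → mem=4 r[T3]=3 [OK]
10. CAS T0 → mem=4 r[T0]=3 [RETRY]
11. LOAD T3 → mem=4 r[T3]=4 [LOAD]
12. CAS T3 → mem=5 r[T3]=4 [OK]
13. LOAD T0 → mem=5 r[T0]=5 [LOAD]
14. LOAD T2 → mem=5 r[T2]=5 [LOAD]
15. CAS T2 → mem=6 r[T2]=5 [OK]
16. CAS T0 → mem=6 r[T0]=5 [RETRY]
Flip is step 6.

step = 6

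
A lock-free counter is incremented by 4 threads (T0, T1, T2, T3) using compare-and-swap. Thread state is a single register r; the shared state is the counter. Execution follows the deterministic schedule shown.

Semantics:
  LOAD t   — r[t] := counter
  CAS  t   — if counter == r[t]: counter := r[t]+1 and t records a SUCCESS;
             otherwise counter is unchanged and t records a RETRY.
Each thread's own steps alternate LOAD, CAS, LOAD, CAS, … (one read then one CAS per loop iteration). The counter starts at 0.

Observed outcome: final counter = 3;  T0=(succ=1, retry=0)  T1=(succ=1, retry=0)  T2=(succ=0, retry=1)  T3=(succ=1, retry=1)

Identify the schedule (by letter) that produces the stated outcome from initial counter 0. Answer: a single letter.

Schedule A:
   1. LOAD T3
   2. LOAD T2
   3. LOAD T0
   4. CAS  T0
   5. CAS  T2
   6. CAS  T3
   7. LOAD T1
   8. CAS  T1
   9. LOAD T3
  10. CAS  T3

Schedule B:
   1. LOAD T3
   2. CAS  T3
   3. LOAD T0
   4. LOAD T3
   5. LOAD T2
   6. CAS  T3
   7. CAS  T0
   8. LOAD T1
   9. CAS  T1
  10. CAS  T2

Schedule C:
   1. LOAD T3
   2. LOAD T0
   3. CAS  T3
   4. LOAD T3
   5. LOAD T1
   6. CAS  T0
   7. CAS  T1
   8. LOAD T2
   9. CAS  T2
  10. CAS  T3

Simulating candidate A:
T3 LOAD — after: cnt=0, r=0 — load
T2 LOAD — after: cnt=0, r=0 — load
T0 LOAD — after: cnt=0, r=0 — load
T0 CAS — after: cnt=1, r=0 — ok
T2 CAS — after: cnt=1, r=0 — retry
T3 CAS — after: cnt=1, r=0 — retry
T1 LOAD — after: cnt=1, r=1 — load
T1 CAS — after: cnt=2, r=1 — ok
T3 LOAD — after: cnt=2, r=2 — load
T3 CAS — after: cnt=3, r=2 — ok

A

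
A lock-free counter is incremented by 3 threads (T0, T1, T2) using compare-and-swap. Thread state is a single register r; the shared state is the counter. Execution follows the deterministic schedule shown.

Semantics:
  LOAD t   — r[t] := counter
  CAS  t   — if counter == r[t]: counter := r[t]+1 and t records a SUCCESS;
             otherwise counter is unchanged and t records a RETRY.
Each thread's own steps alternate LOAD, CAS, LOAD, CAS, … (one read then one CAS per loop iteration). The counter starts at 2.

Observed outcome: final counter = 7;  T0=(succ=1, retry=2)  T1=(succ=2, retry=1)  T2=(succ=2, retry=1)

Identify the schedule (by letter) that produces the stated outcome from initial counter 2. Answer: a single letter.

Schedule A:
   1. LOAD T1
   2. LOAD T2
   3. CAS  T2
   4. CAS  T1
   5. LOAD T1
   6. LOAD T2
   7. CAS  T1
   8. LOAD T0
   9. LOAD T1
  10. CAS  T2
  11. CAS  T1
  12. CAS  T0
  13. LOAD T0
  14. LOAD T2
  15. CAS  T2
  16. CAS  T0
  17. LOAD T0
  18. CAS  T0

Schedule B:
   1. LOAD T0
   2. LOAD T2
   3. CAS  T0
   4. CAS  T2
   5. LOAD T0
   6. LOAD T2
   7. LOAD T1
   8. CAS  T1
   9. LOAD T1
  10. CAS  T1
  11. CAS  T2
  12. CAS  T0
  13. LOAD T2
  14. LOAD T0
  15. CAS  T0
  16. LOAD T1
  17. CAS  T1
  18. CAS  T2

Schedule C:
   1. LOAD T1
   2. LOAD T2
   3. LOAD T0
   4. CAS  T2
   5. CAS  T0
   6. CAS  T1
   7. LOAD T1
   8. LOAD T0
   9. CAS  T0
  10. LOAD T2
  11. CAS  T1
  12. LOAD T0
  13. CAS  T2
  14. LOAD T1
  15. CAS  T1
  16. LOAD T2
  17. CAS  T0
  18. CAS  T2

A

Run A:
T1 LOAD — after: cnt=2, r=2 — load
T2 LOAD — after: cnt=2, r=2 — load
T2 CAS — after: cnt=3, r=2 — ok
T1 CAS — after: cnt=3, r=2 — retry
T1 LOAD — after: cnt=3, r=3 — load
T2 LOAD — after: cnt=3, r=3 — load
T1 CAS — after: cnt=4, r=3 — ok
T0 LOAD — after: cnt=4, r=4 — load
T1 LOAD — after: cnt=4, r=4 — load
T2 CAS — after: cnt=4, r=3 — retry
T1 CAS — after: cnt=5, r=4 — ok
T0 CAS — after: cnt=5, r=4 — retry
T0 LOAD — after: cnt=5, r=5 — load
T2 LOAD — after: cnt=5, r=5 — load
T2 CAS — after: cnt=6, r=5 — ok
T0 CAS — after: cnt=6, r=5 — retry
T0 LOAD — after: cnt=6, r=6 — load
T0 CAS — after: cnt=7, r=6 — ok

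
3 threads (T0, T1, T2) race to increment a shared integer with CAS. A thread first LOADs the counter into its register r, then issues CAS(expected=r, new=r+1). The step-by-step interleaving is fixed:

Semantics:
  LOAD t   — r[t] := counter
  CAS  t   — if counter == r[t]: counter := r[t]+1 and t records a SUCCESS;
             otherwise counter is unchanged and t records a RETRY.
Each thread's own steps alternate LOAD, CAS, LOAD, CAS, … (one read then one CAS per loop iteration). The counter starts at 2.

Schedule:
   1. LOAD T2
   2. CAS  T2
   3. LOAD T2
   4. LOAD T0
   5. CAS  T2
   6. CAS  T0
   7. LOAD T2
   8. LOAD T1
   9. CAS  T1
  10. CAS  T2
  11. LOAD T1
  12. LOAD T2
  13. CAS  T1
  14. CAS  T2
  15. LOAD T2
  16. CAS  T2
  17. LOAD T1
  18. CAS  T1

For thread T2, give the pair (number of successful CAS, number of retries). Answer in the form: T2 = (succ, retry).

T2 = (3, 2)

#1 T2 reads 2
#2 T2 CAS(2→3) writes; counter now 3
#3 T2 reads 3
#4 T0 reads 3
#5 T2 CAS(3→4) writes; counter now 4
#6 T0 CAS(3→4) fails; counter now 4
#7 T2 reads 4
#8 T1 reads 4
#9 T1 CAS(4→5) writes; counter now 5
#10 T2 CAS(4→5) fails; counter now 5
#11 T1 reads 5
#12 T2 reads 5
#13 T1 CAS(5→6) writes; counter now 6
#14 T2 CAS(5→6) fails; counter now 6
#15 T2 reads 6
#16 T2 CAS(6→7) writes; counter now 7
#17 T1 reads 7
#18 T1 CAS(7→8) writes; counter now 8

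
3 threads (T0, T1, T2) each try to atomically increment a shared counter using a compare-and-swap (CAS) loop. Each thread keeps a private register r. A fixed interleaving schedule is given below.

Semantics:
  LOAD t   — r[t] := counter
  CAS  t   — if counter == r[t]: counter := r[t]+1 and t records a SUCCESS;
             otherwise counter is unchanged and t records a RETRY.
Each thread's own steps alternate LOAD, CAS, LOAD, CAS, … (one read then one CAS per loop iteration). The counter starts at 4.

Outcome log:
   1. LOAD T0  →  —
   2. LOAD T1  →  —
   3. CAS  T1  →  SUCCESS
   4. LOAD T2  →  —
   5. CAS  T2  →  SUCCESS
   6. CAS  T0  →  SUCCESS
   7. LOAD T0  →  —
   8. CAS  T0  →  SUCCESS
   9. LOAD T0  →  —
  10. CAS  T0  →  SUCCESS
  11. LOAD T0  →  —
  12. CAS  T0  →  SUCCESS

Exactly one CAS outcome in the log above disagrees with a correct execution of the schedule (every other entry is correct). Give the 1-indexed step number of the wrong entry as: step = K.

Re-executing:
[1] T0.load  rd  (counter 4, T0.r 4)
[2] T1.load  rd  (counter 4, T1.r 4)
[3] T1.cas  hit  (counter 5, T1.r 4)
[4] T2.load  rd  (counter 5, T2.r 5)
[5] T2.cas  hit  (counter 6, T2.r 5)
[6] T0.cas  miss  (counter 6, T0.r 4)
[7] T0.load  rd  (counter 6, T0.r 6)
[8] T0.cas  hit  (counter 7, T0.r 6)
[9] T0.load  rd  (counter 7, T0.r 7)
[10] T0.cas  hit  (counter 8, T0.r 7)
[11] T0.load  rd  (counter 8, T0.r 8)
[12] T0.cas  hit  (counter 9, T0.r 8)
Flip is step 6.

step = 6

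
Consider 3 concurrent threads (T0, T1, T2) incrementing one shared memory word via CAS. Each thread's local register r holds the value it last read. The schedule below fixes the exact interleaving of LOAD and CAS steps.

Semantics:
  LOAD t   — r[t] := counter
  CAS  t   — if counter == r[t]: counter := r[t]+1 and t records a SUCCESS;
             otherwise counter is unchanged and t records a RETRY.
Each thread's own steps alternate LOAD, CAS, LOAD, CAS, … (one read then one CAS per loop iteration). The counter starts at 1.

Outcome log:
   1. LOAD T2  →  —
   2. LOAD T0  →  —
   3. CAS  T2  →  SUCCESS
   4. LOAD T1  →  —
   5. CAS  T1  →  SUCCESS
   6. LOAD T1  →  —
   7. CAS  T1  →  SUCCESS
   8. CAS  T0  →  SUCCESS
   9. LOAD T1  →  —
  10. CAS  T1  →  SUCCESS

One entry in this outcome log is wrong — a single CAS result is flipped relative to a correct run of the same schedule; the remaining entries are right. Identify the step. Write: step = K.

Correct run:
[1] T2.load  rd  (counter 1, T2.r 1)
[2] T0.load  rd  (counter 1, T0.r 1)
[3] T2.cas  hit  (counter 2, T2.r 1)
[4] T1.load  rd  (counter 2, T1.r 2)
[5] T1.cas  hit  (counter 3, T1.r 2)
[6] T1.load  rd  (counter 3, T1.r 3)
[7] T1.cas  hit  (counter 4, T1.r 3)
[8] T0.cas  miss  (counter 4, T0.r 1)
[9] T1.load  rd  (counter 4, T1.r 4)
[10] T1.cas  hit  (counter 5, T1.r 4)
Log disagrees first at step 8.

step = 8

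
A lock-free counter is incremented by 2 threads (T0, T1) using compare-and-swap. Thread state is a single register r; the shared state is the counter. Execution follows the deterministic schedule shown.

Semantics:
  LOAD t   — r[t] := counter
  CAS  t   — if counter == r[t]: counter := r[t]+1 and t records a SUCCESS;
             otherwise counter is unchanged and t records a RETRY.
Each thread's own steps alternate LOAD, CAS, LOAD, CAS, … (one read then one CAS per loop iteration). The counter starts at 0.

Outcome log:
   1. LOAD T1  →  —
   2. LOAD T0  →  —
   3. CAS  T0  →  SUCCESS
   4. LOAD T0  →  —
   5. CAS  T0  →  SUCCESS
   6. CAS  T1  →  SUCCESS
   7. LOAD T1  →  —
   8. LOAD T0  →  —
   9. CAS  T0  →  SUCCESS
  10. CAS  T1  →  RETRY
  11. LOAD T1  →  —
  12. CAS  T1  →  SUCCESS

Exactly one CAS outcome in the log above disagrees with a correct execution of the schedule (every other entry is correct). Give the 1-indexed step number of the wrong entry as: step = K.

step = 6

Correct run:
   1) LOAD T1:  M=0  r_T1=0
   2) LOAD T0:  M=0  r_T0=0
   3) CAS  T0:  M=1  r_T0=0 ✓
   4) LOAD T0:  M=1  r_T0=1
   5) CAS  T0:  M=2  r_T0=1 ✓
   6) CAS  T1:  M=2  r_T1=0 ✗
   7) LOAD T1:  M=2  r_T1=2
   8) LOAD T0:  M=2  r_T0=2
   9) CAS  T0:  M=3  r_T0=2 ✓
  10) CAS  T1:  M=3  r_T1=2 ✗
  11) LOAD T1:  M=3  r_T1=3
  12) CAS  T1:  M=4  r_T1=3 ✓
Flip is step 6.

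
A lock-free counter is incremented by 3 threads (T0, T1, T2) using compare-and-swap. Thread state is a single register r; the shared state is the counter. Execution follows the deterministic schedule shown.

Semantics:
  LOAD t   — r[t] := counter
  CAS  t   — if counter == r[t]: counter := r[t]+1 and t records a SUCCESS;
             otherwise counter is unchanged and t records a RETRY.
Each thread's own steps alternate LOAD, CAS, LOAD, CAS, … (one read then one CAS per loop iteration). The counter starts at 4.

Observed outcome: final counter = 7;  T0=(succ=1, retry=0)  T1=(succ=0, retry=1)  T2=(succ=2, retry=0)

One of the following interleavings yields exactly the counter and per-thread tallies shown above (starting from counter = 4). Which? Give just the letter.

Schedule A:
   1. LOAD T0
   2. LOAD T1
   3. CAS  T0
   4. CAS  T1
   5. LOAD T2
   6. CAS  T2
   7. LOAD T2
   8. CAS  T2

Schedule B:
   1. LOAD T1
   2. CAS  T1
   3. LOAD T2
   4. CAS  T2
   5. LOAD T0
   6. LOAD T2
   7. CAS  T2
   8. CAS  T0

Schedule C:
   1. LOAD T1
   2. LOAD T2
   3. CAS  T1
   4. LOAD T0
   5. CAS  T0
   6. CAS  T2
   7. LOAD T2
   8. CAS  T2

Simulating candidate A:
[1] T0.load  rd  (counter 4, T0.r 4)
[2] T1.load  rd  (counter 4, T1.r 4)
[3] T0.cas  hit  (counter 5, T0.r 4)
[4] T1.cas  miss  (counter 5, T1.r 4)
[5] T2.load  rd  (counter 5, T2.r 5)
[6] T2.cas  hit  (counter 6, T2.r 5)
[7] T2.load  rd  (counter 6, T2.r 6)
[8] T2.cas  hit  (counter 7, T2.r 6)

A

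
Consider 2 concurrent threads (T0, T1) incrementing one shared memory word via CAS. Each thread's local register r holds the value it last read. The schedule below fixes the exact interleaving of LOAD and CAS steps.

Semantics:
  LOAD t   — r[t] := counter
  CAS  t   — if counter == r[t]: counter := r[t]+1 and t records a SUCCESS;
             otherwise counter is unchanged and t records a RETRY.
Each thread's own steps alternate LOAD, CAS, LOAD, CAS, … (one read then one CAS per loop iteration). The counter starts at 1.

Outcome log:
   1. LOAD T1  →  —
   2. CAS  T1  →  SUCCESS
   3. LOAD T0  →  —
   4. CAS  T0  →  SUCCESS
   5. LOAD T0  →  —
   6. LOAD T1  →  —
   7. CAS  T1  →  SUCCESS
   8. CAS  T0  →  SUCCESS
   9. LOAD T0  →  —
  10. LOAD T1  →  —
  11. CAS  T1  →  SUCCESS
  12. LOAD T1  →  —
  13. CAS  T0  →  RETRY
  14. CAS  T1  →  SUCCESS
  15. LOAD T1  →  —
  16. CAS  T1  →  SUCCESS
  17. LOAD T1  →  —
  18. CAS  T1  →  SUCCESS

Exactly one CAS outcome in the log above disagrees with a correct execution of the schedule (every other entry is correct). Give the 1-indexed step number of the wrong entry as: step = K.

Re-executing:
#1 T1 reads 1
#2 T1 CAS(1→2) writes; counter now 2
#3 T0 reads 2
#4 T0 CAS(2→3) writes; counter now 3
#5 T0 reads 3
#6 T1 reads 3
#7 T1 CAS(3→4) writes; counter now 4
#8 T0 CAS(3→4) fails; counter now 4
#9 T0 reads 4
#10 T1 reads 4
#11 T1 CAS(4→5) writes; counter now 5
#12 T1 reads 5
#13 T0 CAS(4→5) fails; counter now 5
#14 T1 CAS(5→6) writes; counter now 6
#15 T1 reads 6
#16 T1 CAS(6→7) writes; counter now 7
#17 T1 reads 7
#18 T1 CAS(7→8) writes; counter now 8
Flip is step 8.

step = 8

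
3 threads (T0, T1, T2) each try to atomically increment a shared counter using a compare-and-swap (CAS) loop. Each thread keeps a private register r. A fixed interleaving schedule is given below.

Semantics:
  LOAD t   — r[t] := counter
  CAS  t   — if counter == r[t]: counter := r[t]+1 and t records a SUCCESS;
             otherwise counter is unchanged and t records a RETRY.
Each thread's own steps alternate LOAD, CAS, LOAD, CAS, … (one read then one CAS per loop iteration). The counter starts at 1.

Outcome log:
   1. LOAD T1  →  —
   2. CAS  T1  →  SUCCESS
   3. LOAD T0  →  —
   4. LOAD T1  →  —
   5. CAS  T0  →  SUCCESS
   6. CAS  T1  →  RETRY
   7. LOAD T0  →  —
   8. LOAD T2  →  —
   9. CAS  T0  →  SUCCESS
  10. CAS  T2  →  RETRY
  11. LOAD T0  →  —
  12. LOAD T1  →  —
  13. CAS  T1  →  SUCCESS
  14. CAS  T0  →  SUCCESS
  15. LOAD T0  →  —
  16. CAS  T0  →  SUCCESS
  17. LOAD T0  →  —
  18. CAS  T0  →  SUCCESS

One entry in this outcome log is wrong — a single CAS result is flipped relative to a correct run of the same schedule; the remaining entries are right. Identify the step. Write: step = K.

Re-executing:
1. LOAD T1 → mem=1 r[T1]=1 [LOAD]
2. CAS T1 → mem=2 r[T1]=1 [OK]
3. LOAD T0 → mem=2 r[T0]=2 [LOAD]
4. LOAD T1 → mem=2 r[T1]=2 [LOAD]
5. CAS T0 → mem=3 r[T0]=2 [OK]
6. CAS T1 → mem=3 r[T1]=2 [RETRY]
7. LOAD T0 → mem=3 r[T0]=3 [LOAD]
8. LOAD T2 → mem=3 r[T2]=3 [LOAD]
9. CAS T0 → mem=4 r[T0]=3 [OK]
10. CAS T2 → mem=4 r[T2]=3 [RETRY]
11. LOAD T0 → mem=4 r[T0]=4 [LOAD]
12. LOAD T1 → mem=4 r[T1]=4 [LOAD]
13. CAS T1 → mem=5 r[T1]=4 [OK]
14. CAS T0 → mem=5 r[T0]=4 [RETRY]
15. LOAD T0 → mem=5 r[T0]=5 [LOAD]
16. CAS T0 → mem=6 r[T0]=5 [OK]
17. LOAD T0 → mem=6 r[T0]=6 [LOAD]
18. CAS T0 → mem=7 r[T0]=6 [OK]
Log disagrees first at step 14.

step = 14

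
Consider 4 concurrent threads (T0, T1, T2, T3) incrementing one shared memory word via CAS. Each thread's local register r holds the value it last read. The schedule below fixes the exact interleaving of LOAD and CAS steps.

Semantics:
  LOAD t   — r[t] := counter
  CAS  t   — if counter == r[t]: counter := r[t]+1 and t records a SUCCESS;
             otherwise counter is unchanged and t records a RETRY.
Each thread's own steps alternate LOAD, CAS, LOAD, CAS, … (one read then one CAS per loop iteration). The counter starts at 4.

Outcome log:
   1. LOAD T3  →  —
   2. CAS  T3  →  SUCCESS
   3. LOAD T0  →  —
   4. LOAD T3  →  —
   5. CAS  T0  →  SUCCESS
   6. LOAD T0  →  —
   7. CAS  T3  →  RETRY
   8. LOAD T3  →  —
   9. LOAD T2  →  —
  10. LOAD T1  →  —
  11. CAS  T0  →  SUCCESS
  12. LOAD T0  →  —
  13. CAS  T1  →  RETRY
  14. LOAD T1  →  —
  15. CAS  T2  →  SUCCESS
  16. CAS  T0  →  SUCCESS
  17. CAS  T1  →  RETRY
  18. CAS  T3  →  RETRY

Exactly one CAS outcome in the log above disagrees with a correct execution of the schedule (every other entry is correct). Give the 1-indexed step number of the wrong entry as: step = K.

Correct run:
#1 T3 reads 4
#2 T3 CAS(4→5) writes; counter now 5
#3 T0 reads 5
#4 T3 reads 5
#5 T0 CAS(5→6) writes; counter now 6
#6 T0 reads 6
#7 T3 CAS(5→6) fails; counter now 6
#8 T3 reads 6
#9 T2 reads 6
#10 T1 reads 6
#11 T0 CAS(6→7) writes; counter now 7
#12 T0 reads 7
#13 T1 CAS(6→7) fails; counter now 7
#14 T1 reads 7
#15 T2 CAS(6→7) fails; counter now 7
#16 T0 CAS(7→8) writes; counter now 8
#17 T1 CAS(7→8) fails; counter now 8
#18 T3 CAS(6→7) fails; counter now 8
Mismatch at 15.

step = 15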